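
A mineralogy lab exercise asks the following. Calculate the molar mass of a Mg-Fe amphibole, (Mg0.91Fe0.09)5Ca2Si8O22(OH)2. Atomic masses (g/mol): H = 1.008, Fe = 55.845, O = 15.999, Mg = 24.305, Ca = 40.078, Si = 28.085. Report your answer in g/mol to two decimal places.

M = 4.55·24.305 + 0.45·55.845 + 2·40.078 + 8·28.085 + 24·15.999 + 2·1.008

826.55 g/mol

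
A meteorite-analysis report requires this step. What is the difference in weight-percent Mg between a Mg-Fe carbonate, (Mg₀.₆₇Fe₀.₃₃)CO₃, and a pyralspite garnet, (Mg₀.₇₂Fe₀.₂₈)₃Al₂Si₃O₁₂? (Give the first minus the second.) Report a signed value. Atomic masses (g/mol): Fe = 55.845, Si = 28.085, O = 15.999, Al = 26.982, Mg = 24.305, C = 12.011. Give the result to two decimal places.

First mineral: 16.284 g Mg in 94.721 g formula = 17.19 wt% Mg.
Second mineral: 52.499 g Mg in 429.616 g formula = 12.22 wt% Mg.
17.19% − 12.22% gives a difference of 4.97 percentage points.

4.97 percentage points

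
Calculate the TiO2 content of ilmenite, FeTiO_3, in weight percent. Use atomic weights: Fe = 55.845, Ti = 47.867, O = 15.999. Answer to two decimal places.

52.64 wt%

Molar mass of FeTiO_3 = 1·55.845 + 1·47.867 + 3·15.999 = 151.709 g/mol.
Each formula unit contains 1 Ti, equivalent to 1/1 = 1.0000 mol TiO2.
M(TiO2) = 1×47.867 + 2×15.999 = 79.865 g/mol.
Mass of TiO2 per formula unit = 1.0000 × 79.865 = 79.865 g.
TiO2 wt% = 79.865 / 151.709 × 100 = 52.64%.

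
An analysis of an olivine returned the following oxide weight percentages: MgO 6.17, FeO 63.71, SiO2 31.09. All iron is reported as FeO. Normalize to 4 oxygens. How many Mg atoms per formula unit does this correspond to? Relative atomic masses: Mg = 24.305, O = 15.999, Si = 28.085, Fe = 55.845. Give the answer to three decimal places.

MgO: 6.17/40.304 = 0.15309 mol → 0.15309 mol Mg, 0.15309 mol O.
FeO: 63.71/71.844 = 0.88678 mol → 0.88678 mol Fe, 0.88678 mol O.
SiO2: 31.09/60.083 = 0.51745 mol → 0.51745 mol Si, 1.03490 mol O.
Total oxygen = 2.07477 mol. Normalization factor = 4/2.07477 = 1.92792.
Mg per 4 O = 0.15309 × 1.92792 = 0.295.

0.295 Mg apfu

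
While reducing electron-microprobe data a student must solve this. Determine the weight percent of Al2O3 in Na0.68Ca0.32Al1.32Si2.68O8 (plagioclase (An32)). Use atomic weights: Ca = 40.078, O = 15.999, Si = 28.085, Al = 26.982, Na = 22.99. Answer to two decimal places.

Formula mass = 267.334 g/mol.
1.32 Al → 0.6600 mol Al2O3 per formula unit; M(Al2O3) = 101.961, so Al2O3 mass = 67.294 g.
67.294/267.334 × 100 = 25.17 wt%.

25.17 wt%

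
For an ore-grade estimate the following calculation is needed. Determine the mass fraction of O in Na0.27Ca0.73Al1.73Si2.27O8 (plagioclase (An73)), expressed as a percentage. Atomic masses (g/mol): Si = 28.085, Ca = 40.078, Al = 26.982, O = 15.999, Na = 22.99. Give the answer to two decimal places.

46.73 wt%

Formula mass = 0.27×22.99 + 0.73×40.078 + 1.73×26.982 + 2.27×28.085 + 8×15.999 = 273.888 g/mol, of which 127.992 g is O.
So O makes up 127.992/273.888 = 0.4673 of the mass, i.e. 46.73%.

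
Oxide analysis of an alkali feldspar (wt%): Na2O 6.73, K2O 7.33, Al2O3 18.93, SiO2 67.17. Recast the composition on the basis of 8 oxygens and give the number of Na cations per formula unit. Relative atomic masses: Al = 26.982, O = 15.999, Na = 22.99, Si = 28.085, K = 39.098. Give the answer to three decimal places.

0.583 Na apfu

Na2O: 6.73/61.979 = 0.10859 mol → 0.21718 mol Na, 0.10859 mol O.
K2O: 7.33/94.195 = 0.07782 mol → 0.15564 mol K, 0.07782 mol O.
Al2O3: 18.93/101.961 = 0.18566 mol → 0.37132 mol Al, 0.55698 mol O.
SiO2: 67.17/60.083 = 1.11795 mol → 1.11795 mol Si, 2.23590 mol O.
Total oxygen = 2.97929 mol. Normalization factor = 8/2.97929 = 2.68520.
Na per 8 O = 0.21718 × 2.68520 = 0.583.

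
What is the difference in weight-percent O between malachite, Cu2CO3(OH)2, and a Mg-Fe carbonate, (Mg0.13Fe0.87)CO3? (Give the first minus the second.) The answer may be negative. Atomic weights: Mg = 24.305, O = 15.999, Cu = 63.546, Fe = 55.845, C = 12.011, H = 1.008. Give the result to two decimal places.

-6.77 percentage points

O in Cu2CO3(OH)2: molar mass 221.114 g/mol; 5×15.999 = 79.995 g → 36.18 wt%.
O in (Mg0.13Fe0.87)CO3: molar mass 111.753 g/mol; 3×15.999 = 47.997 g → 42.95 wt%.
Difference = 36.18 − 42.95 = -6.77 percentage points.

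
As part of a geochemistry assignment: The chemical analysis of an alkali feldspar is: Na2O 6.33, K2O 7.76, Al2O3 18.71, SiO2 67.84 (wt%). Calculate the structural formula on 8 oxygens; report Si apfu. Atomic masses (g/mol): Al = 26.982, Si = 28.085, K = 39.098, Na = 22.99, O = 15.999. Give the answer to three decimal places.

Na2O (M=61.979): mol = 0.10213; Na = 0.20426, O = 0.10213.
K2O (M=94.195): mol = 0.08238; K = 0.16476, O = 0.08238.
Al2O3 (M=101.961): mol = 0.18350; Al = 0.36700, O = 0.55050.
SiO2 (M=60.083): mol = 1.12910; Si = 1.12910, O = 2.25820.
ΣO = 2.99321; factor = 8/ΣO = 2.67272.
Si apfu = 1.12910 × 2.67272 = 3.018.

3.018 Si apfu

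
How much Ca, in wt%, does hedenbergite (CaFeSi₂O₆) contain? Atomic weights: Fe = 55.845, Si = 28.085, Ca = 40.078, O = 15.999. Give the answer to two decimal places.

16.15 wt%

M(CaFeSi₂O₆) = 248.087 g/mol.
Ca contributes 1 × 40.078 = 40.078 g per mole.
40.078/248.087 = 0.1615 → 16.15%.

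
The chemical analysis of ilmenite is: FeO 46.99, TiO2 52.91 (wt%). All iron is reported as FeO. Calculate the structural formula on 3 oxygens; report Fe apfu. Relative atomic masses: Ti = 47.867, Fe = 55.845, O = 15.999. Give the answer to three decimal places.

FeO (M=71.844): mol = 0.65406; Fe = 0.65406, O = 0.65406.
TiO2 (M=79.865): mol = 0.66249; Ti = 0.66249, O = 1.32498.
ΣO = 1.97904; factor = 3/ΣO = 1.51589.
Fe apfu = 0.65406 × 1.51589 = 0.991.

0.991 Fe apfu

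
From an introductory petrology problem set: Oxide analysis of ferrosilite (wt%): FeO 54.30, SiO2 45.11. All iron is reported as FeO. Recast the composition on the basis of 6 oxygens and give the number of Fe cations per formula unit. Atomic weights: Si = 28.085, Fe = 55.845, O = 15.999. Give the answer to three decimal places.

FeO: 54.30/71.844 = 0.75580 mol → 0.75580 mol Fe, 0.75580 mol O.
SiO2: 45.11/60.083 = 0.75079 mol → 0.75079 mol Si, 1.50158 mol O.
Total oxygen = 2.25738 mol. Normalization factor = 6/2.25738 = 2.65795.
Fe per 6 O = 0.75580 × 2.65795 = 2.009.

2.009 Fe apfu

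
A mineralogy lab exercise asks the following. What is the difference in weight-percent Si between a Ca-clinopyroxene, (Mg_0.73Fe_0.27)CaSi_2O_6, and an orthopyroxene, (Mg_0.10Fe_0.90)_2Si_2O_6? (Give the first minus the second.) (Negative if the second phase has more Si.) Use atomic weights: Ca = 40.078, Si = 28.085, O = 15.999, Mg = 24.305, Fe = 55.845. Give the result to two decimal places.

M((Mg_0.73Fe_0.27)CaSi_2O_6) = 225.063 g/mol, so wt% Si = 56.170/225.063 × 100 = 24.96%.
M((Mg_0.10Fe_0.90)_2Si_2O_6) = 257.546 g/mol, so wt% Si = 56.170/257.546 × 100 = 21.81%.
24.96 − 21.81 = 3.15 pp.

3.15 percentage points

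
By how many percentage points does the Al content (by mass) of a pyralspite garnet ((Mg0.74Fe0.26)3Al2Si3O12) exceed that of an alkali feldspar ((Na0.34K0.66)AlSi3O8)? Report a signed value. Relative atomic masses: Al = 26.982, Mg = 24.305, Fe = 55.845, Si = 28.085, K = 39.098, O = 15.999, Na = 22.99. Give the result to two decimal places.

2.73 percentage points

First mineral: 53.964 g Al in 427.723 g formula = 12.62 wt% Al.
Second mineral: 26.982 g Al in 272.850 g formula = 9.89 wt% Al.
12.62% − 9.89% gives a difference of 2.73 percentage points.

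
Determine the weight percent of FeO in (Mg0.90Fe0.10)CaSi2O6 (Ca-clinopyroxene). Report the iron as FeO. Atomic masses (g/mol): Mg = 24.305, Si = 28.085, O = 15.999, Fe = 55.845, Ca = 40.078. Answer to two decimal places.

M((Mg0.90Fe0.10)CaSi2O6) = 219.701 g/mol; M(FeO) = 71.844 g/mol.
Moles FeO per formula unit = 0.10 Fe ÷ 1 = 0.1000.
FeO fraction = (0.1000 × 71.844) / 219.701 = 7.184/219.701 = 0.0327.

3.27 wt%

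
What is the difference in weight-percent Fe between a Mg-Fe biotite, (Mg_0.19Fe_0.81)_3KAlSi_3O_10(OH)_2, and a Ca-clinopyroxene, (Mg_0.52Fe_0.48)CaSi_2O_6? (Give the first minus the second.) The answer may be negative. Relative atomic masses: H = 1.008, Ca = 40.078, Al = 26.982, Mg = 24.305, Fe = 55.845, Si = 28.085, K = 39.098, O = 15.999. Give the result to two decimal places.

15.91 percentage points

Fe in (Mg_0.19Fe_0.81)_3KAlSi_3O_10(OH)_2: molar mass 493.896 g/mol; 2.43×55.845 = 135.703 g → 27.48 wt%.
Fe in (Mg_0.52Fe_0.48)CaSi_2O_6: molar mass 231.686 g/mol; 0.48×55.845 = 26.806 g → 11.57 wt%.
Difference = 27.48 − 11.57 = 15.91 percentage points.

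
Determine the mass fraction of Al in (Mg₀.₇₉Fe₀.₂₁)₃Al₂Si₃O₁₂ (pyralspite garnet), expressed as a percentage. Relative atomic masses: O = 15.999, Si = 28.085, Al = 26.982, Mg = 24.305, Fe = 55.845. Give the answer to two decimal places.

Molar mass of (Mg₀.₇₉Fe₀.₂₁)₃Al₂Si₃O₁₂: 2.37×24.305 + 0.63×55.845 + 2×26.982 + 3×28.085 + 12×15.999 = 422.992 g/mol.
Mass of Al per formula unit: 2 × 26.982 = 53.964 g.
Weight fraction Al = 53.964 / 422.992 = 0.1276.

12.76 wt%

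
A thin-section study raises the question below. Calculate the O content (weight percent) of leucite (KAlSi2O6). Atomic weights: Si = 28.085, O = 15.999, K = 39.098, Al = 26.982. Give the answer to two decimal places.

Molar mass of KAlSi2O6: 1·39.098 + 1·26.982 + 2·28.085 + 6·15.999 = 218.244 g/mol.
Mass of O per formula unit: 6 × 15.999 = 95.994 g.
Weight fraction O = 95.994 / 218.244 = 0.4398.

43.98 weight percent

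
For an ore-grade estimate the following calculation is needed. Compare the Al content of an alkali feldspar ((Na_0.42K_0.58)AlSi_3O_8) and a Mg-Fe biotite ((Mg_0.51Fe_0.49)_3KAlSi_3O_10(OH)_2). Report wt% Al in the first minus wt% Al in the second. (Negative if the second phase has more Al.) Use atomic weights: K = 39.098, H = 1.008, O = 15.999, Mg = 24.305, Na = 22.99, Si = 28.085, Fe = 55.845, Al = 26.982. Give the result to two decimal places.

First mineral: 26.982 g Al in 271.562 g formula = 9.94 wt% Al.
Second mineral: 26.982 g Al in 463.618 g formula = 5.82 wt% Al.
9.94% − 5.82% gives a difference of 4.12 percentage points.

4.12 percentage points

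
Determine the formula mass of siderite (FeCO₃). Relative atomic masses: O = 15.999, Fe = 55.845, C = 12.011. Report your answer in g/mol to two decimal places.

115.85 g/mol

The formula mass is the sum 1*55.845 + 1*12.011 + 3*15.999.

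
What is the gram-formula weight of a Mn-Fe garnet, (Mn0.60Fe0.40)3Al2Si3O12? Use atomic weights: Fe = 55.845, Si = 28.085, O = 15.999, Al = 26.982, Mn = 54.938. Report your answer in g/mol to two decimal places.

496.11 g/mol

M = 1.80*54.938 + 1.20*55.845 + 2*26.982 + 3*28.085 + 12*15.999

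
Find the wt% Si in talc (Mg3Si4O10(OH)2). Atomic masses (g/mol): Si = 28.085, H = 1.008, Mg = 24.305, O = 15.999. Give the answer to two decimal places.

29.62 mass %

Molar mass of Mg3Si4O10(OH)2: 3·24.305 + 4·28.085 + 12·15.999 + 2·1.008 = 379.259 g/mol.
Mass of Si per formula unit: 4 × 28.085 = 112.340 g.
Weight fraction Si = 112.340 / 379.259 = 0.2962.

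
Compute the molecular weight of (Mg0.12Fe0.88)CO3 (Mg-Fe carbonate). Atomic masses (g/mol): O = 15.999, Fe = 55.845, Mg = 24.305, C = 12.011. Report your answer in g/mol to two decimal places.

112.07 g/mol

The formula mass is the sum 0.12(24.305) + 0.88(55.845) + 1(12.011) + 3(15.999).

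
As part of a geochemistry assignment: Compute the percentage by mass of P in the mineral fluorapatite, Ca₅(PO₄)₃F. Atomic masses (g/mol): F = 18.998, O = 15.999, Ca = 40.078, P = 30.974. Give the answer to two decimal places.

18.43 weight percent

Formula mass = 5×40.078 + 3×30.974 + 12×15.999 + 1×18.998 = 504.298 g/mol, of which 92.922 g is P.
So P makes up 92.922/504.298 = 0.1843 of the mass, i.e. 18.43%.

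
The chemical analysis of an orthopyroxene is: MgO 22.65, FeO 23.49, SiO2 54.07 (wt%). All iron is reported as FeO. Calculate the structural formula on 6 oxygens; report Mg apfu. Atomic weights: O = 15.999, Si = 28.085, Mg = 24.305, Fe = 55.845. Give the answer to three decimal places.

1.254 Mg apfu

MgO: 22.65/40.304 = 0.56198 mol → 0.56198 mol Mg, 0.56198 mol O.
FeO: 23.49/71.844 = 0.32696 mol → 0.32696 mol Fe, 0.32696 mol O.
SiO2: 54.07/60.083 = 0.89992 mol → 0.89992 mol Si, 1.79984 mol O.
Total oxygen = 2.68878 mol. Normalization factor = 6/2.68878 = 2.23150.
Mg per 6 O = 0.56198 × 2.23150 = 1.254.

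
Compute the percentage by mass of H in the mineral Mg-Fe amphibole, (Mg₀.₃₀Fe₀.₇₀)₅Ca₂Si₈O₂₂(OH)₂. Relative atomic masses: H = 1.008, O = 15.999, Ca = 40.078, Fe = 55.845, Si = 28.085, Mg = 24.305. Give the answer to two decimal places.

0.22 weight percent

Molar mass of (Mg₀.₃₀Fe₀.₇₀)₅Ca₂Si₈O₂₂(OH)₂: 1.50×24.305 + 3.50×55.845 + 2×40.078 + 8×28.085 + 24×15.999 + 2×1.008 = 922.743 g/mol.
Mass of H per formula unit: 2 × 1.008 = 2.016 g.
Weight fraction H = 2.016 / 922.743 = 0.0022.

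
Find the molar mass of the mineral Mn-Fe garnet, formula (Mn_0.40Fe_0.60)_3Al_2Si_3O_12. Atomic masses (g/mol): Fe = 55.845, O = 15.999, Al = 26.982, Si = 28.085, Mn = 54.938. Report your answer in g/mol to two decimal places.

496.65 g/mol

M = 1.20·54.938 + 1.80·55.845 + 2·26.982 + 3·28.085 + 12·15.999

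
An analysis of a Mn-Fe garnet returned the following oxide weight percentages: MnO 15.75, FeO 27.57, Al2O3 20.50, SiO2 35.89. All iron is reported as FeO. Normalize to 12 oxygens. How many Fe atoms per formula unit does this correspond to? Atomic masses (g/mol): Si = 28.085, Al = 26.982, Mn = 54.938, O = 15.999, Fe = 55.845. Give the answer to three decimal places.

1.916 Fe apfu

MnO: 15.75/70.937 = 0.22203 mol → 0.22203 mol Mn, 0.22203 mol O.
FeO: 27.57/71.844 = 0.38375 mol → 0.38375 mol Fe, 0.38375 mol O.
Al2O3: 20.50/101.961 = 0.20106 mol → 0.40212 mol Al, 0.60318 mol O.
SiO2: 35.89/60.083 = 0.59734 mol → 0.59734 mol Si, 1.19468 mol O.
Total oxygen = 2.40364 mol. Normalization factor = 12/2.40364 = 4.99243.
Fe per 12 O = 0.38375 × 4.99243 = 1.916.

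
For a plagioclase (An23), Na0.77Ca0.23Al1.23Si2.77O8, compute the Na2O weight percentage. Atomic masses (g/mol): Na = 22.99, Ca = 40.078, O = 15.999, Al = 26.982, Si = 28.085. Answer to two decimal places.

8.97 wt%

M(Na0.77Ca0.23Al1.23Si2.77O8) = 265.896 g/mol; M(Na2O) = 61.979 g/mol.
Moles Na2O per formula unit = 0.77 Na ÷ 2 = 0.3850.
Na2O fraction = (0.3850 × 61.979) / 265.896 = 23.862/265.896 = 0.0897.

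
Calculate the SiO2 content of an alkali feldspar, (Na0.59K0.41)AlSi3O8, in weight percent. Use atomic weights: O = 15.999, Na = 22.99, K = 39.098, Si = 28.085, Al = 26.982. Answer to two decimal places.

67.05 wt%

Molar mass of (Na0.59K0.41)AlSi3O8 = 0.59*22.99 + 0.41*39.098 + 1*26.982 + 3*28.085 + 8*15.999 = 268.823 g/mol.
Each formula unit contains 3 Si, equivalent to 3/1 = 3.0000 mol SiO2.
M(SiO2) = 1×28.085 + 2×15.999 = 60.083 g/mol.
Mass of SiO2 per formula unit = 3.0000 × 60.083 = 180.249 g.
SiO2 wt% = 180.249 / 268.823 × 100 = 67.05%.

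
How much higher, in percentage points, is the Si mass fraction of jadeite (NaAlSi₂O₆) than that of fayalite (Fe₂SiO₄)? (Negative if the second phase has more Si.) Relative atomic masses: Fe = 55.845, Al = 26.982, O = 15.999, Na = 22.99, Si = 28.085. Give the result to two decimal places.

M(NaAlSi₂O₆) = 202.136 g/mol, so wt% Si = 56.170/202.136 × 100 = 27.79%.
M(Fe₂SiO₄) = 203.771 g/mol, so wt% Si = 28.085/203.771 × 100 = 13.78%.
27.79 − 13.78 = 14.01 pp.

14.01 percentage points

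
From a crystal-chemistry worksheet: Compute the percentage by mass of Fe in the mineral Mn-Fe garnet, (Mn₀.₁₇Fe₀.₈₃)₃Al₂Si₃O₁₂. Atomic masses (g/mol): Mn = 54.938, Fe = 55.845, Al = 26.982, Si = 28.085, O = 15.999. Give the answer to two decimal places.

27.96 wt%

Molar mass of (Mn₀.₁₇Fe₀.₈₃)₃Al₂Si₃O₁₂: 0.51·54.938 + 2.49·55.845 + 2·26.982 + 3·28.085 + 12·15.999 = 497.279 g/mol.
Mass of Fe per formula unit: 2.49 × 55.845 = 139.054 g.
Weight fraction Fe = 139.054 / 497.279 = 0.2796.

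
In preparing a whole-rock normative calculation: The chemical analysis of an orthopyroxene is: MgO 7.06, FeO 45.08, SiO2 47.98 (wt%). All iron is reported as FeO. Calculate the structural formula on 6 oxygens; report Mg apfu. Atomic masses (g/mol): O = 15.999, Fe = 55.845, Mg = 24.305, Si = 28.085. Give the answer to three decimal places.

MgO: 7.06/40.304 = 0.17517 mol → 0.17517 mol Mg, 0.17517 mol O.
FeO: 45.08/71.844 = 0.62747 mol → 0.62747 mol Fe, 0.62747 mol O.
SiO2: 47.98/60.083 = 0.79856 mol → 0.79856 mol Si, 1.59712 mol O.
Total oxygen = 2.39976 mol. Normalization factor = 6/2.39976 = 2.50025.
Mg per 6 O = 0.17517 × 2.50025 = 0.438.

0.438 Mg apfu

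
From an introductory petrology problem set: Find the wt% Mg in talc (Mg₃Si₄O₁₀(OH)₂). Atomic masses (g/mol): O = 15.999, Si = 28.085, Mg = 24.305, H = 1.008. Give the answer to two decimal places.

19.23 wt%

Molar mass of Mg₃Si₄O₁₀(OH)₂: 3·24.305 + 4·28.085 + 12·15.999 + 2·1.008 = 379.259 g/mol.
Mass of Mg per formula unit: 3 × 24.305 = 72.915 g.
Weight fraction Mg = 72.915 / 379.259 = 0.1923.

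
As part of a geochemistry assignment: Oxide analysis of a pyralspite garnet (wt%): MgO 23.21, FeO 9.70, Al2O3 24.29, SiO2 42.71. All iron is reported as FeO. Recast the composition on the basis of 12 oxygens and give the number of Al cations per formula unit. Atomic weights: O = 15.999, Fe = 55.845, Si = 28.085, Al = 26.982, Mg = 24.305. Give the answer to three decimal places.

MgO (M=40.304): mol = 0.57587; Mg = 0.57587, O = 0.57587.
FeO (M=71.844): mol = 0.13501; Fe = 0.13501, O = 0.13501.
Al2O3 (M=101.961): mol = 0.23823; Al = 0.47646, O = 0.71469.
SiO2 (M=60.083): mol = 0.71085; Si = 0.71085, O = 1.42170.
ΣO = 2.84727; factor = 12/ΣO = 4.21456.
Al apfu = 0.47646 × 4.21456 = 2.008.

2.008 Al apfu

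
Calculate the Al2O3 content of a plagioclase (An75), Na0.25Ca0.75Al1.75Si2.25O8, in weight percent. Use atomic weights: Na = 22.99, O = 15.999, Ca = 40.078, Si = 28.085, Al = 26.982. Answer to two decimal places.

Molar mass of Na0.25Ca0.75Al1.75Si2.25O8 = 0.25×22.99 + 0.75×40.078 + 1.75×26.982 + 2.25×28.085 + 8×15.999 = 274.208 g/mol.
Each formula unit contains 1.75 Al, equivalent to 1.75/2 = 0.8750 mol Al2O3.
M(Al2O3) = 2×26.982 + 3×15.999 = 101.961 g/mol.
Mass of Al2O3 per formula unit = 0.8750 × 101.961 = 89.216 g.
Al2O3 wt% = 89.216 / 274.208 × 100 = 32.54%.

32.54 wt%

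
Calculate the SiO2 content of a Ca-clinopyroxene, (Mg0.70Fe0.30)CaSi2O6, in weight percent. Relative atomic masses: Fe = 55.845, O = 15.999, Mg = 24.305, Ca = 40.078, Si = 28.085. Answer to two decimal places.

53.17 wt%

Molar mass of (Mg0.70Fe0.30)CaSi2O6 = 0.70*24.305 + 0.30*55.845 + 1*40.078 + 2*28.085 + 6*15.999 = 226.009 g/mol.
Each formula unit contains 2 Si, equivalent to 2/1 = 2.0000 mol SiO2.
M(SiO2) = 1×28.085 + 2×15.999 = 60.083 g/mol.
Mass of SiO2 per formula unit = 2.0000 × 60.083 = 120.166 g.
SiO2 wt% = 120.166 / 226.009 × 100 = 53.17%.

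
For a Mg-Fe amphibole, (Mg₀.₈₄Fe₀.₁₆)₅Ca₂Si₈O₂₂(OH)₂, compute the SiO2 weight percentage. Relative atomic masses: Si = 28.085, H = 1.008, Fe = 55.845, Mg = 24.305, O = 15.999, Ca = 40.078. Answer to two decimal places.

M((Mg₀.₈₄Fe₀.₁₆)₅Ca₂Si₈O₂₂(OH)₂) = 837.585 g/mol; M(SiO2) = 60.083 g/mol.
Moles SiO2 per formula unit = 8 Si ÷ 1 = 8.0000.
SiO2 fraction = (8.0000 × 60.083) / 837.585 = 480.664/837.585 = 0.5739.

57.39 wt%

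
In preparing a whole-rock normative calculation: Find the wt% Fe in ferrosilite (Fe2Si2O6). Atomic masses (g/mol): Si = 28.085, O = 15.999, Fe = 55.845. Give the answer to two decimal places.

Molar mass of Fe2Si2O6: 2·55.845 + 2·28.085 + 6·15.999 = 263.854 g/mol.
Mass of Fe per formula unit: 2 × 55.845 = 111.690 g.
Weight fraction Fe = 111.690 / 263.854 = 0.4233.

42.33 wt%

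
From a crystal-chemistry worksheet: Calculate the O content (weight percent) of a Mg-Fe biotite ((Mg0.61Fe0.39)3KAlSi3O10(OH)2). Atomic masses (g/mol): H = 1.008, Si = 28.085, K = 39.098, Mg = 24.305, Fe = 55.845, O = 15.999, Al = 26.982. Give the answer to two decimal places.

42.27 weight percent

Formula mass = 1.83×24.305 + 1.17×55.845 + 1×39.098 + 1×26.982 + 3×28.085 + 12×15.999 + 2×1.008 = 454.156 g/mol, of which 191.988 g is O.
So O makes up 191.988/454.156 = 0.4227 of the mass, i.e. 42.27%.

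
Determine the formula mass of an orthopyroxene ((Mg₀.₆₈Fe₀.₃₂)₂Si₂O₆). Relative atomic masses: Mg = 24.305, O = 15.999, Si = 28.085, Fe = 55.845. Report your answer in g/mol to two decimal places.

220.96 g/mol

The formula mass is the sum 1.36(24.305) + 0.64(55.845) + 2(28.085) + 6(15.999).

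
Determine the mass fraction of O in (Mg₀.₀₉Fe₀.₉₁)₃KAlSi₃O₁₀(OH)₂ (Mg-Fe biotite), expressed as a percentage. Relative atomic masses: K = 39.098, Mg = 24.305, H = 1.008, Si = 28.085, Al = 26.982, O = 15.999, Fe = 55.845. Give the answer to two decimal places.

Formula mass = 0.27*24.305 + 2.73*55.845 + 1*39.098 + 1*26.982 + 3*28.085 + 12*15.999 + 2*1.008 = 503.358 g/mol, of which 191.988 g is O.
So O makes up 191.988/503.358 = 0.3814 of the mass, i.e. 38.14%.

38.14 weight percent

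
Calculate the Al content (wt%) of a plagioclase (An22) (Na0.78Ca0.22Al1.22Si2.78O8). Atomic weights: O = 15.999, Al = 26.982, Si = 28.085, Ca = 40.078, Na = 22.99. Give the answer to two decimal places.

Formula mass = 0.78*22.99 + 0.22*40.078 + 1.22*26.982 + 2.78*28.085 + 8*15.999 = 265.736 g/mol, of which 32.918 g is Al.
So Al makes up 32.918/265.736 = 0.1239 of the mass, i.e. 12.39%.

12.39 wt%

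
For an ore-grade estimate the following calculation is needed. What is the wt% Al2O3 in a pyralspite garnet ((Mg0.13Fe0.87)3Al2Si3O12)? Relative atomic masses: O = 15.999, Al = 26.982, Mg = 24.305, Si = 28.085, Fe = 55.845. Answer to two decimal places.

Molar mass of (Mg0.13Fe0.87)3Al2Si3O12 = 0.39*24.305 + 2.61*55.845 + 2*26.982 + 3*28.085 + 12*15.999 = 485.441 g/mol.
Each formula unit contains 2 Al, equivalent to 2/2 = 1.0000 mol Al2O3.
M(Al2O3) = 2×26.982 + 3×15.999 = 101.961 g/mol.
Mass of Al2O3 per formula unit = 1.0000 × 101.961 = 101.961 g.
Al2O3 wt% = 101.961 / 485.441 × 100 = 21.00%.

21.00 wt%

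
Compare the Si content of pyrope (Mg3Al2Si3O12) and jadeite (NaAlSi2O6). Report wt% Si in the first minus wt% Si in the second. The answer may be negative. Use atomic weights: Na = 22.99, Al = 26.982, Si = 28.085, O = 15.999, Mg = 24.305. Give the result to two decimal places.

Si in Mg3Al2Si3O12: molar mass 403.122 g/mol; 3×28.085 = 84.255 g → 20.90 wt%.
Si in NaAlSi2O6: molar mass 202.136 g/mol; 2×28.085 = 56.170 g → 27.79 wt%.
Difference = 20.90 − 27.79 = -6.89 percentage points.

-6.89 percentage points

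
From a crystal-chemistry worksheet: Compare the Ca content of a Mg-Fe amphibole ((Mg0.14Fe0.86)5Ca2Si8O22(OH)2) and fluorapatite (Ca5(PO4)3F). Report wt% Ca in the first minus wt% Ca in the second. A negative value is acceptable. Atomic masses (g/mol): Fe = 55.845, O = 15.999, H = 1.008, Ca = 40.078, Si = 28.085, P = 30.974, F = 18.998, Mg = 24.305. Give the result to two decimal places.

-31.28 percentage points

Ca in (Mg0.14Fe0.86)5Ca2Si8O22(OH)2: molar mass 947.975 g/mol; 2×40.078 = 80.156 g → 8.46 wt%.
Ca in Ca5(PO4)3F: molar mass 504.298 g/mol; 5×40.078 = 200.390 g → 39.74 wt%.
Difference = 8.46 − 39.74 = -31.28 percentage points.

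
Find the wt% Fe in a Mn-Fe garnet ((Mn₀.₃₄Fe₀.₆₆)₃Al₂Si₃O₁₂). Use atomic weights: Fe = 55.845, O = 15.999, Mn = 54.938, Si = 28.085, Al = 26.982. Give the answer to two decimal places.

M((Mn₀.₃₄Fe₀.₆₆)₃Al₂Si₃O₁₂) = 496.817 g/mol.
Fe contributes 1.98 × 55.845 = 110.573 g per mole.
110.573/496.817 = 0.2226 → 22.26%.

22.26 mass %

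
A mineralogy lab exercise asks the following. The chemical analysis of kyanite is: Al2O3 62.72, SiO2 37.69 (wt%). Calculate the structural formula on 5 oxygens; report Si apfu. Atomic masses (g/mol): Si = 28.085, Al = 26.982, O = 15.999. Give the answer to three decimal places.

1.012 Si apfu

62.72 wt% Al2O3 ÷ 101.961 g/mol = 0.61514 mol, giving 1.23028 Al and 1.84542 O.
37.69 wt% SiO2 ÷ 60.083 g/mol = 0.62730 mol, giving 0.62730 Si and 1.25460 O.
Oxygen sums to 3.10002; scaling by 5/3.10002 = 1.61289 puts the formula on 5 O.
Si: 0.62730 × 1.61289 = 1.012 atoms per formula unit.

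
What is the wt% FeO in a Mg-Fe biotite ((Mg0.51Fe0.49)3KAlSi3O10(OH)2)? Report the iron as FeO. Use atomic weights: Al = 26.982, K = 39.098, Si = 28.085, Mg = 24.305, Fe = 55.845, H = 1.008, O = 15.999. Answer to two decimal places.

M((Mg0.51Fe0.49)3KAlSi3O10(OH)2) = 463.618 g/mol; M(FeO) = 71.844 g/mol.
Moles FeO per formula unit = 1.47 Fe ÷ 1 = 1.4700.
FeO fraction = (1.4700 × 71.844) / 463.618 = 105.611/463.618 = 0.2278.

22.78 wt%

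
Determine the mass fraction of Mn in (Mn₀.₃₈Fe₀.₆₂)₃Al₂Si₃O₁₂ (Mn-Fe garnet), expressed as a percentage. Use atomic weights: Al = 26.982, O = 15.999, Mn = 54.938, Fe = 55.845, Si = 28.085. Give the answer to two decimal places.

12.61 wt%

Formula mass = 1.14*54.938 + 1.86*55.845 + 2*26.982 + 3*28.085 + 12*15.999 = 496.708 g/mol, of which 62.629 g is Mn.
So Mn makes up 62.629/496.708 = 0.1261 of the mass, i.e. 12.61%.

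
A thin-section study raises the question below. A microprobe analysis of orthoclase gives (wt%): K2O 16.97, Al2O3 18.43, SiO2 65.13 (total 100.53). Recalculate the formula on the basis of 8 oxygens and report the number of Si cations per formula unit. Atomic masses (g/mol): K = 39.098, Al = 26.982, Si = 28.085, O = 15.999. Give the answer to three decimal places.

3.000 Si apfu

16.97 wt% K2O ÷ 94.195 g/mol = 0.18016 mol, giving 0.36032 K and 0.18016 O.
18.43 wt% Al2O3 ÷ 101.961 g/mol = 0.18076 mol, giving 0.36152 Al and 0.54228 O.
65.13 wt% SiO2 ÷ 60.083 g/mol = 1.08400 mol, giving 1.08400 Si and 2.16800 O.
Oxygen sums to 2.89044; scaling by 8/2.89044 = 2.76774 puts the formula on 8 O.
Si: 1.08400 × 2.76774 = 3.000 atoms per formula unit.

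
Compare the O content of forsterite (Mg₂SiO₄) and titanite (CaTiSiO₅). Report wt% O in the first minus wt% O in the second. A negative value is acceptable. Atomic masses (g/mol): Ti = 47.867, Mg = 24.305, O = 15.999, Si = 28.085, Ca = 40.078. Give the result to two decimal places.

4.68 percentage points

M(Mg₂SiO₄) = 140.691 g/mol, so wt% O = 63.996/140.691 × 100 = 45.49%.
M(CaTiSiO₅) = 196.025 g/mol, so wt% O = 79.995/196.025 × 100 = 40.81%.
45.49 − 40.81 = 4.68 pp.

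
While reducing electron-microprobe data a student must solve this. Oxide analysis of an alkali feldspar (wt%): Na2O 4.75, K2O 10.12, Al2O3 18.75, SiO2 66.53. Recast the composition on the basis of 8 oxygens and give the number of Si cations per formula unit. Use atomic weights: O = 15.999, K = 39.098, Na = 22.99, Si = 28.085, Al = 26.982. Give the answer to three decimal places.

3.002 Si apfu

4.75 wt% Na2O ÷ 61.979 g/mol = 0.07664 mol, giving 0.15328 Na and 0.07664 O.
10.12 wt% K2O ÷ 94.195 g/mol = 0.10744 mol, giving 0.21488 K and 0.10744 O.
18.75 wt% Al2O3 ÷ 101.961 g/mol = 0.18389 mol, giving 0.36778 Al and 0.55167 O.
66.53 wt% SiO2 ÷ 60.083 g/mol = 1.10730 mol, giving 1.10730 Si and 2.21460 O.
Oxygen sums to 2.95035; scaling by 8/2.95035 = 2.71154 puts the formula on 8 O.
Si: 1.10730 × 2.71154 = 3.002 atoms per formula unit.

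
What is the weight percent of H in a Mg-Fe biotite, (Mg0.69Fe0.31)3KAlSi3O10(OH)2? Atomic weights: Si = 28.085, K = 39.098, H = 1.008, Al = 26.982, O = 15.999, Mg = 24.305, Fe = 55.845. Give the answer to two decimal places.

0.45 wt%

M((Mg0.69Fe0.31)3KAlSi3O10(OH)2) = 446.586 g/mol.
H contributes 2 × 1.008 = 2.016 g per mole.
2.016/446.586 = 0.0045 → 0.45%.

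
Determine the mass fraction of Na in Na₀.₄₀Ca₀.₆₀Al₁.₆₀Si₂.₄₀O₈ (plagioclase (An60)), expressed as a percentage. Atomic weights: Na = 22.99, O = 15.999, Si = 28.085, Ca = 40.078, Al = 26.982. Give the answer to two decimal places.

Molar mass of Na₀.₄₀Ca₀.₆₀Al₁.₆₀Si₂.₄₀O₈: 0.40·22.99 + 0.60·40.078 + 1.60·26.982 + 2.40·28.085 + 8·15.999 = 271.810 g/mol.
Mass of Na per formula unit: 0.40 × 22.99 = 9.196 g.
Weight fraction Na = 9.196 / 271.810 = 0.0338.

3.38 wt%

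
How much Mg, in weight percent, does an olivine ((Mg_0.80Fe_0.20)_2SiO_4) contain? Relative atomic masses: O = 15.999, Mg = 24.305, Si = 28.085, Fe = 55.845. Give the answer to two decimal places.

M((Mg_0.80Fe_0.20)_2SiO_4) = 153.307 g/mol.
Mg contributes 1.60 × 24.305 = 38.888 g per mole.
38.888/153.307 = 0.2537 → 25.37%.

25.37 weight percent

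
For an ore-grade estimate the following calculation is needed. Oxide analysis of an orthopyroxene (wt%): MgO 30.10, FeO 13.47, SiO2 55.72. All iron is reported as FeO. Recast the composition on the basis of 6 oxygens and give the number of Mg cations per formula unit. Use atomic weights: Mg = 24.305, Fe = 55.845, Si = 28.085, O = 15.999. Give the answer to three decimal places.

MgO: 30.10/40.304 = 0.74682 mol → 0.74682 mol Mg, 0.74682 mol O.
FeO: 13.47/71.844 = 0.18749 mol → 0.18749 mol Fe, 0.18749 mol O.
SiO2: 55.72/60.083 = 0.92738 mol → 0.92738 mol Si, 1.85476 mol O.
Total oxygen = 2.78907 mol. Normalization factor = 6/2.78907 = 2.15125.
Mg per 6 O = 0.74682 × 2.15125 = 1.607.

1.607 Mg apfu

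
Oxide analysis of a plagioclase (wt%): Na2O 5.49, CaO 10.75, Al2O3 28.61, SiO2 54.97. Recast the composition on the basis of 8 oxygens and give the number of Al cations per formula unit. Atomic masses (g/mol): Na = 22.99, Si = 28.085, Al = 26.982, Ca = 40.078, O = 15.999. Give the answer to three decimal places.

Na2O: 5.49/61.979 = 0.08858 mol → 0.17716 mol Na, 0.08858 mol O.
CaO: 10.75/56.077 = 0.19170 mol → 0.19170 mol Ca, 0.19170 mol O.
Al2O3: 28.61/101.961 = 0.28060 mol → 0.56120 mol Al, 0.84180 mol O.
SiO2: 54.97/60.083 = 0.91490 mol → 0.91490 mol Si, 1.82980 mol O.
Total oxygen = 2.95188 mol. Normalization factor = 8/2.95188 = 2.71014.
Al per 8 O = 0.56120 × 2.71014 = 1.521.

1.521 Al apfu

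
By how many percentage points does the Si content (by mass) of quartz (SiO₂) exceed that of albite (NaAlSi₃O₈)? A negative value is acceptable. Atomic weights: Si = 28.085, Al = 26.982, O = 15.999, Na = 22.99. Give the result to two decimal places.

M(SiO₂) = 60.083 g/mol, so wt% Si = 28.085/60.083 × 100 = 46.74%.
M(NaAlSi₃O₈) = 262.219 g/mol, so wt% Si = 84.255/262.219 × 100 = 32.13%.
46.74 − 32.13 = 14.61 pp.

14.61 percentage points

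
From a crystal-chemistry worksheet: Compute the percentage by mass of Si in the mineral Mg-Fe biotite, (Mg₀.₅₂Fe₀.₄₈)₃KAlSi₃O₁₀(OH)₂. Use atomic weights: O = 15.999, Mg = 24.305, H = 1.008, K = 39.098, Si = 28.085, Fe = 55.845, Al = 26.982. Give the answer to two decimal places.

Formula mass = 1.56*24.305 + 1.44*55.845 + 1*39.098 + 1*26.982 + 3*28.085 + 12*15.999 + 2*1.008 = 462.672 g/mol, of which 84.255 g is Si.
So Si makes up 84.255/462.672 = 0.1821 of the mass, i.e. 18.21%.

18.21 mass %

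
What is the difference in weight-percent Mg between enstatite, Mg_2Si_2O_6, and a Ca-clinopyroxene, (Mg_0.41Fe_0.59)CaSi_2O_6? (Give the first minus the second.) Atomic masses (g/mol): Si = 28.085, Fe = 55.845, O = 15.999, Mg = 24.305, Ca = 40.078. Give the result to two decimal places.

19.97 percentage points

M(Mg_2Si_2O_6) = 200.774 g/mol, so wt% Mg = 48.610/200.774 × 100 = 24.21%.
M((Mg_0.41Fe_0.59)CaSi_2O_6) = 235.156 g/mol, so wt% Mg = 9.965/235.156 × 100 = 4.24%.
24.21 − 4.24 = 19.97 pp.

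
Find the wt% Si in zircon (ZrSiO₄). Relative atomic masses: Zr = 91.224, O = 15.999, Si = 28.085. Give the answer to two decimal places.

15.32 mass %

Formula mass = 1*91.224 + 1*28.085 + 4*15.999 = 183.305 g/mol, of which 28.085 g is Si.
So Si makes up 28.085/183.305 = 0.1532 of the mass, i.e. 15.32%.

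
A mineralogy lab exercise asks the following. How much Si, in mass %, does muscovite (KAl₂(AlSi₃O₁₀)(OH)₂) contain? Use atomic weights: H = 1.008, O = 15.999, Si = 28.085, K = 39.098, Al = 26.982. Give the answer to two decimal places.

M(KAl₂(AlSi₃O₁₀)(OH)₂) = 398.303 g/mol.
Si contributes 3 × 28.085 = 84.255 g per mole.
84.255/398.303 = 0.2115 → 21.15%.

21.15 mass %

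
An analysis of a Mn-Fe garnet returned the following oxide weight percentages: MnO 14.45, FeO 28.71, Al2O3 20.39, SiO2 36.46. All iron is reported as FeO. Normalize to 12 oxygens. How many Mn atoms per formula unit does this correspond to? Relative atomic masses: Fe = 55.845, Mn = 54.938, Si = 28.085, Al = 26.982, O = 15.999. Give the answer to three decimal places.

1.011 Mn apfu

MnO (M=70.937): mol = 0.20370; Mn = 0.20370, O = 0.20370.
FeO (M=71.844): mol = 0.39962; Fe = 0.39962, O = 0.39962.
Al2O3 (M=101.961): mol = 0.19998; Al = 0.39996, O = 0.59994.
SiO2 (M=60.083): mol = 0.60683; Si = 0.60683, O = 1.21366.
ΣO = 2.41692; factor = 12/ΣO = 4.96500.
Mn apfu = 0.20370 × 4.96500 = 1.011.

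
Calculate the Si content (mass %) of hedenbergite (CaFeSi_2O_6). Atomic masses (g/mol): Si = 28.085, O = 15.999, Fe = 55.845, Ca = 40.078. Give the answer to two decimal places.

22.64 mass %

Formula mass = 1·40.078 + 1·55.845 + 2·28.085 + 6·15.999 = 248.087 g/mol, of which 56.170 g is Si.
So Si makes up 56.170/248.087 = 0.2264 of the mass, i.e. 22.64%.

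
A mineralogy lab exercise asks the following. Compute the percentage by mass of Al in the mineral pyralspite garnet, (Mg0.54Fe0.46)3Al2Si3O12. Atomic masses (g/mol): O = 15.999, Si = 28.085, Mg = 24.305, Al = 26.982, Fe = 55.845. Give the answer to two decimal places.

Molar mass of (Mg0.54Fe0.46)3Al2Si3O12: 1.62×24.305 + 1.38×55.845 + 2×26.982 + 3×28.085 + 12×15.999 = 446.647 g/mol.
Mass of Al per formula unit: 2 × 26.982 = 53.964 g.
Weight fraction Al = 53.964 / 446.647 = 0.1208.

12.08 weight percent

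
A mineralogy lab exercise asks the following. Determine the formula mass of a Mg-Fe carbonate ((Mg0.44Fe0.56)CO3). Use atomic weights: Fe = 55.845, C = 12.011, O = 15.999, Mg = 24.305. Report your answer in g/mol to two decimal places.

The formula mass is the sum 0.44(24.305) + 0.56(55.845) + 1(12.011) + 3(15.999).

101.98 g/mol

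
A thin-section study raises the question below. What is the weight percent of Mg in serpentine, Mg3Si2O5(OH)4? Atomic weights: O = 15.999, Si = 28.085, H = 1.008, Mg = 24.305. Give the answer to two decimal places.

26.31 mass %

M(Mg3Si2O5(OH)4) = 277.108 g/mol.
Mg contributes 3 × 24.305 = 72.915 g per mole.
72.915/277.108 = 0.2631 → 26.31%.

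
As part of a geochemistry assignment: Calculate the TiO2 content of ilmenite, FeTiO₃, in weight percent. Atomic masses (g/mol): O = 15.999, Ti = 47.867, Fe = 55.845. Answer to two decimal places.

52.64 wt%

Formula mass = 151.709 g/mol.
1 Ti → 1.0000 mol TiO2 per formula unit; M(TiO2) = 79.865, so TiO2 mass = 79.865 g.
79.865/151.709 × 100 = 52.64 wt%.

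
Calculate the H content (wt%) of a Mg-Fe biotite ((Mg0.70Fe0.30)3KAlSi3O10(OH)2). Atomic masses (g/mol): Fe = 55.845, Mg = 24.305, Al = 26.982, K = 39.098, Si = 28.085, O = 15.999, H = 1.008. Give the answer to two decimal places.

0.45 wt%

M((Mg0.70Fe0.30)3KAlSi3O10(OH)2) = 445.640 g/mol.
H contributes 2 × 1.008 = 2.016 g per mole.
2.016/445.640 = 0.0045 → 0.45%.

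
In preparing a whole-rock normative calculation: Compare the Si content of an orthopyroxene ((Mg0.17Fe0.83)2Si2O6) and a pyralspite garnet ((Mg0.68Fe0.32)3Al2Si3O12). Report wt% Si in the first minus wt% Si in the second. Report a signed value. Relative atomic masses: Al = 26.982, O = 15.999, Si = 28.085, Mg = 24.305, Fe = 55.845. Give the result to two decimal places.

M((Mg0.17Fe0.83)2Si2O6) = 253.130 g/mol, so wt% Si = 56.170/253.130 × 100 = 22.19%.
M((Mg0.68Fe0.32)3Al2Si3O12) = 433.400 g/mol, so wt% Si = 84.255/433.400 × 100 = 19.44%.
22.19 − 19.44 = 2.75 pp.

2.75 percentage points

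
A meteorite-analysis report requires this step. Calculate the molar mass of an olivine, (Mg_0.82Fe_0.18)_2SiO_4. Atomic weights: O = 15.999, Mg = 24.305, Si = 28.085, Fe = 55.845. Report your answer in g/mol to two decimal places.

152.05 g/mol

M = 1.64·24.305 + 0.36·55.845 + 1·28.085 + 4·15.999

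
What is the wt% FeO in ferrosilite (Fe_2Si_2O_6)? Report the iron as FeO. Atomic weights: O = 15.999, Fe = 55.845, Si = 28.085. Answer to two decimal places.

54.46 wt%

Molar mass of Fe_2Si_2O_6 = 2×55.845 + 2×28.085 + 6×15.999 = 263.854 g/mol.
Each formula unit contains 2 Fe, equivalent to 2/1 = 2.0000 mol FeO.
M(FeO) = 1×55.845 + 1×15.999 = 71.844 g/mol.
Mass of FeO per formula unit = 2.0000 × 71.844 = 143.688 g.
FeO wt% = 143.688 / 263.854 × 100 = 54.46%.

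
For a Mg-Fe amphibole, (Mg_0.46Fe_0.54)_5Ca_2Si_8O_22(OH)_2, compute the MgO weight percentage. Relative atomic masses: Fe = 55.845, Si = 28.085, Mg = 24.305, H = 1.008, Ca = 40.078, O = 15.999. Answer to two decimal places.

Molar mass of (Mg_0.46Fe_0.54)_5Ca_2Si_8O_22(OH)_2 = 2.30*24.305 + 2.70*55.845 + 2*40.078 + 8*28.085 + 24*15.999 + 2*1.008 = 897.511 g/mol.
Each formula unit contains 2.30 Mg, equivalent to 2.30/1 = 2.3000 mol MgO.
M(MgO) = 1×24.305 + 1×15.999 = 40.304 g/mol.
Mass of MgO per formula unit = 2.3000 × 40.304 = 92.699 g.
MgO wt% = 92.699 / 897.511 × 100 = 10.33%.

10.33 wt%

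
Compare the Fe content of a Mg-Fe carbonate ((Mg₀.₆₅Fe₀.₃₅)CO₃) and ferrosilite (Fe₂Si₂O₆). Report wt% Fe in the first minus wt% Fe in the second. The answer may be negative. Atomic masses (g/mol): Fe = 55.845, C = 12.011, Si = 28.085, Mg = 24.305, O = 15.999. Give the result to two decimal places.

-21.83 percentage points

M((Mg₀.₆₅Fe₀.₃₅)CO₃) = 95.352 g/mol, so wt% Fe = 19.546/95.352 × 100 = 20.50%.
M(Fe₂Si₂O₆) = 263.854 g/mol, so wt% Fe = 111.690/263.854 × 100 = 42.33%.
20.50 − 42.33 = -21.83 pp.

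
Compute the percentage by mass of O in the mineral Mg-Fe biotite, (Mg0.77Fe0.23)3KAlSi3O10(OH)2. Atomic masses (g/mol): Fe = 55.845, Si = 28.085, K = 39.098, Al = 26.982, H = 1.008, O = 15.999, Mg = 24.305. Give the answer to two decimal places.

Molar mass of (Mg0.77Fe0.23)3KAlSi3O10(OH)2: 2.31×24.305 + 0.69×55.845 + 1×39.098 + 1×26.982 + 3×28.085 + 12×15.999 + 2×1.008 = 439.017 g/mol.
Mass of O per formula unit: 12 × 15.999 = 191.988 g.
Weight fraction O = 191.988 / 439.017 = 0.4373.

43.73 weight percent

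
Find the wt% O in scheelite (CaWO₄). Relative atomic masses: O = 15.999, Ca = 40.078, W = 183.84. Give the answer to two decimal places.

22.23 wt%

Formula mass = 1*40.078 + 1*183.84 + 4*15.999 = 287.914 g/mol, of which 63.996 g is O.
So O makes up 63.996/287.914 = 0.2223 of the mass, i.e. 22.23%.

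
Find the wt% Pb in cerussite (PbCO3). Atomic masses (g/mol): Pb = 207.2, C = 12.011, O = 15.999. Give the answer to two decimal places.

77.54 mass %

Molar mass of PbCO3: 1·207.2 + 1·12.011 + 3·15.999 = 267.208 g/mol.
Mass of Pb per formula unit: 1 × 207.2 = 207.200 g.
Weight fraction Pb = 207.200 / 267.208 = 0.7754.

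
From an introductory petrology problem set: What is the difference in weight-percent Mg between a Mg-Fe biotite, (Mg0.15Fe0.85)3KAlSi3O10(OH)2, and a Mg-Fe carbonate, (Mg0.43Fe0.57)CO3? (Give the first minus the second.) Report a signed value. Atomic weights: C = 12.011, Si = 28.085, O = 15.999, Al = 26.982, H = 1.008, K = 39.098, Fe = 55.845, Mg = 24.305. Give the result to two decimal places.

-8.02 percentage points

M((Mg0.15Fe0.85)3KAlSi3O10(OH)2) = 497.681 g/mol, so wt% Mg = 10.937/497.681 × 100 = 2.20%.
M((Mg0.43Fe0.57)CO3) = 102.291 g/mol, so wt% Mg = 10.451/102.291 × 100 = 10.22%.
2.20 − 10.22 = -8.02 pp.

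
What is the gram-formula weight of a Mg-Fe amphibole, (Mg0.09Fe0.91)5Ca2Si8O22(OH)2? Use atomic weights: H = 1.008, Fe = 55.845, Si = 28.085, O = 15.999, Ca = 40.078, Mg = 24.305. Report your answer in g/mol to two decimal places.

M = 0.45×24.305 + 4.55×55.845 + 2×40.078 + 8×28.085 + 24×15.999 + 2×1.008

955.86 g/mol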